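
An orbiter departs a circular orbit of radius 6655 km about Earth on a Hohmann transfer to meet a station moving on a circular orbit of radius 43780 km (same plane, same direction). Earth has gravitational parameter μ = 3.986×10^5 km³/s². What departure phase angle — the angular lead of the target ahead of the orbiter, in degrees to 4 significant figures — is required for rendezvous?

Transfer-ellipse semi-major axis a_t = (r₁ + r₂)/2 = (6655 + 43780)/2 = 25217.5 km.
The half-period of the transfer ellipse is t = π√(a_t³/μ) = 19927 s.
Target angular speed ω₂ = √(μ/r₂³) = 6.8922×10^-5 rad/s.
Angle swept by the target during transfer: ω₂·t = 1.3734 rad = 78.69°.
Arrival is 180° from departure on the ellipse, so φ = 180° − 78.69° = 101.3°.

φ = 101.3°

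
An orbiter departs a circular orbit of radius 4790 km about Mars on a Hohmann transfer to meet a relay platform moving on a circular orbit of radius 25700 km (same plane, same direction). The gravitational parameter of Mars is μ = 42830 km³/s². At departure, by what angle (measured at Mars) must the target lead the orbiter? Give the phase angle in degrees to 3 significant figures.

Transfer-ellipse semi-major axis a_t = (r₁ + r₂)/2 = (4790 + 25700)/2 = 15245 km.
The half-period of the transfer ellipse is t = π√(a_t³/μ) = 28574 s.
The target's mean motion on its circular orbit is ω₂ = √(μ/r₂³) = 5.0231×10^-5 rad/s.
Angle swept by the target during transfer: ω₂·t = 1.4353 rad = 82.24°.
The orbiter traverses 180° on the transfer ellipse, so the target must lead by 180° − 82.24° = 97.8°.

φ = 97.8°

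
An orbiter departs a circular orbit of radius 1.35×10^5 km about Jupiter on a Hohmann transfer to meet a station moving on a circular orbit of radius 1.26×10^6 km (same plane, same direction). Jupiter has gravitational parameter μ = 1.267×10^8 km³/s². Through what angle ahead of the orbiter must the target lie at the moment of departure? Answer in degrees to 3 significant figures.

Semi-major axis of the transfer orbit: a_t = (1.350×10^5 + 1.260×10^6)/2 = 6.975×10^5 km.
Transfer time t = π√(a_t³/μ) = 1.626×10^5 s.
Target angular speed ω₂ = √(μ/r₂³) = 7.959×10^-6 rad/s.
Angle swept by the target during transfer: ω₂·t = 1.294 rad = 74.14°.
Arrival is 180° from departure on the ellipse, so φ = 180° − 74.14° = 106°.

φ = 106°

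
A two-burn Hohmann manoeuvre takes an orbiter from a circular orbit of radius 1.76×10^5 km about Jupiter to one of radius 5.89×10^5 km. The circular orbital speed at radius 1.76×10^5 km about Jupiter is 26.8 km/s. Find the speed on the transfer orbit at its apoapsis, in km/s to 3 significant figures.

From the circular-orbit relation v² = μ/r at r = 1.76×10^5 km: μ = v²r = (26.8)² × 1.76×10^5 = 1.26410×10^8 km³/s².
Semi-major axis of the transfer orbit: a_t = (1.760×10^5 + 5.890×10^5)/2 = 3.825×10^5 km.
At apoapsis, r = 5.890×10^5 km.
Applying v² = μ(2/r − 1/a_t): v = 9.937 km/s.

v = 9.94 km/s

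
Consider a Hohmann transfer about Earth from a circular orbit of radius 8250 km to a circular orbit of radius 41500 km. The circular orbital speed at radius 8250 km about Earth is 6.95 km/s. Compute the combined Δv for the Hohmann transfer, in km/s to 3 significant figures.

Δv = 3.34 km/s

From the circular-orbit relation v² = μ/r at r = 8250 km: μ = v²r = (6.95)² × 8250 = 3.98496×10^5 km³/s².
Transfer-ellipse semi-major axis a_t = (r₁ + r₂)/2 = (8250 + 41500)/2 = 24875 km.
Circular speed at r₁: v₁ = √(μ/r₁) = √(3.98496×10^5/8250) = 6.950 km/s.
On the transfer ellipse at r₁, vis-viva equation gives v_p = √[μ(2/r₁ − 1/a_t)] = 8.977 km/s.
First burn Δv₁ = |v_p − v₁| = 2.027 km/s.
Circular speed at r₂: v₂ = √(μ/r₂) = 3.099 km/s.
Transfer-orbit speed at r₂: v_a = √[μ(2/r₂ − 1/a_t)] = 1.785 km/s.
Second burn Δv₂ = |v₂ − v_a| = 1.314 km/s.
Total Δv = Δv₁ + Δv₂ = 3.341 km/s.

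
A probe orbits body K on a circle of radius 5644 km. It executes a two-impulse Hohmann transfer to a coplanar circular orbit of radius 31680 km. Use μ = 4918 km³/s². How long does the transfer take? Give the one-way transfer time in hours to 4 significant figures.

t = 31.72 hours

The Hohmann ellipse has a_t = (r₁ + r₂)/2 = 18662 km.
Half the transfer-orbit period gives t = π√(a_t³/μ) = 1.142×10^5 s.
Converting: 1.142×10^5 s ÷ 3600 s/hour = 31.72 hours.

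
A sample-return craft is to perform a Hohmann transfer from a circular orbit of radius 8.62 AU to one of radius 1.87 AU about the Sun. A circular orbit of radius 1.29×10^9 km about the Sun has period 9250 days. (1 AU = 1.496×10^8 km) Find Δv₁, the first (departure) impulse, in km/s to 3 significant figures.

Δv₁ = 4.09 km/s

From Kepler's third law T² = 4π²r³/μ at r = 1.29×10^9 km, T = 9250 days = 9250 × 86400 s = 7.992×10^8 s: μ = 4π²r³/T² = 1.32684×10^11 km³/s².
In km: r₁ = 8.62 × 1.496×10^8 = 1.289552×10^9 km; r₂ = 1.87 × 1.496×10^8 = 2.79752×10^8 km.
The Hohmann ellipse has a_t = (r₁ + r₂)/2 = 7.84652×10^8 km.
Circular speed at r = 1.289552×10^9 km: v_c = √(μ/r) = 10.144 km/s.
Vis-viva on the transfer ellipse at r = 1.289552×10^9 km gives v_t = √[μ(2/r − 1/a_t)] = 6.0567 km/s.
Δv₁ = |v_t − v_c| = |6.0567 − 10.144| = 4.087 km/s.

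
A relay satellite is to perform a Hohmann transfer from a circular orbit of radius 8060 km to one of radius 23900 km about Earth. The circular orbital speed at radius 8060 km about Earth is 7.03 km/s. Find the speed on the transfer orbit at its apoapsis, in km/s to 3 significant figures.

From the circular-orbit relation v² = μ/r at r = 8060 km: μ = v²r = (7.03)² × 8060 = 3.98332×10^5 km³/s².
Transfer-ellipse semi-major axis a_t = (r₁ + r₂)/2 = (8060 + 23900)/2 = 15980 km.
At apoapsis, r = 23900 km.
From the vis-viva equation, v = √[μ(2/r − 1/a_t)] = 2.899 km/s.

v = 2.90 km/s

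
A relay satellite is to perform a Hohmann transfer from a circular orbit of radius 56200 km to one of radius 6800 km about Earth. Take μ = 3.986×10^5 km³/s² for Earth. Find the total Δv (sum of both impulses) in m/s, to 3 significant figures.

Δv = 4000 m/s

Transfer-ellipse semi-major axis a_t = (r₁ + r₂)/2 = (56200 + 6800)/2 = 31500 km.
At r₁ the circular-orbit speed is v₁ = √(μ/r₁) = 2.663 km/s.
Transfer-orbit speed at r₁ (vis-viva): v_a = √[μ(2/r₁ − 1/a_t)] = 1.237 km/s.
First burn Δv₁ = |v_a − v₁| = 1.426 km/s.
Circular speed at r₂: v₂ = √(μ/r₂) = 7.65622 km/s.
Transfer-orbit speed at r₂: v_p = √[μ(2/r₂ − 1/a_t)] = 10.2265 km/s.
Second burn Δv₂ = |v₂ − v_p| = 2.570 km/s.
Δv = Δv₁ + Δv₂ = 1.426 + 2.570 = 3.996 km/s.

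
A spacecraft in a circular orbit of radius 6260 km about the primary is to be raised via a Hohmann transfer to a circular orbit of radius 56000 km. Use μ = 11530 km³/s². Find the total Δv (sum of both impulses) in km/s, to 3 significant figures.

Δv = 0.713 km/s

Semi-major axis of the transfer orbit: a_t = (6260 + 56000)/2 = 31130 km.
At r₁ the circular-orbit speed is v₁ = √(μ/r₁) = 1.35715 km/s.
On the transfer ellipse at r₁, vis-viva gives v_p = √[μ(2/r₁ − 1/a_t)] = 1.82025 km/s.
First burn Δv₁ = |v_p − v₁| = 0.4631 km/s.
Circular speed at r₂: v₂ = √(μ/r₂) = 0.4538 km/s.
Transfer-orbit speed at r₂: v_a = √[μ(2/r₂ − 1/a_t)] = 0.2035 km/s.
Second burn Δv₂ = |v₂ − v_a| = 0.2503 km/s.
Total Δv = Δv₁ + Δv₂ = 0.7134 km/s.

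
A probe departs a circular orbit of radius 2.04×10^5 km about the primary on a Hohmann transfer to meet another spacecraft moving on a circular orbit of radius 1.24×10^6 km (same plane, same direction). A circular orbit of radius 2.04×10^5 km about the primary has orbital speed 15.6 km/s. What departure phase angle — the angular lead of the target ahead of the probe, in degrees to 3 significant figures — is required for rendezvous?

φ = 100°

From the circular-orbit relation v² = μ/r at r = 2.04×10^5 km: μ = v²r = (15.6)² × 2.04×10^5 = 4.96454×10^7 km³/s².
The Hohmann ellipse has a_t = (r₁ + r₂)/2 = 7.220×10^5 km.
Transfer time t = π√(a_t³/μ) = 2.7354×10^5 s.
Target angular speed ω₂ = √(μ/r₂³) = 5.1028×10^-6 rad/s.
Angle swept by the target during transfer: ω₂·t = 1.3958 rad = 79.97°.
Arrival is 180° from departure on the ellipse, so φ = 180° − 79.97° = 100°.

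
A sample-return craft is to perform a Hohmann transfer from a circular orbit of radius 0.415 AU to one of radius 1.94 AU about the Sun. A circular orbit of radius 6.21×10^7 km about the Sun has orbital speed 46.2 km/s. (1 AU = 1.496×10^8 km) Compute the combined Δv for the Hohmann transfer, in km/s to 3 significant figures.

From the circular-orbit relation v² = μ/r at r = 6.21×10^7 km: μ = v²r = (46.2)² × 6.21×10^7 = 1.32549×10^11 km³/s².
In km: r₁ = 0.415 × 1.496×10^8 = 6.2084×10^7 km; r₂ = 1.94 × 1.496×10^8 = 2.90224×10^8 km.
Semi-major axis of the transfer orbit: a_t = (6.2084×10^7 + 2.90224×10^8)/2 = 1.76154×10^8 km.
Circular speed at r₁: v₁ = √(μ/r₁) = √(1.32549×10^11/6.2084×10^7) = 46.206 km/s.
On the transfer ellipse at r₁, vis-viva gives v_p = √[μ(2/r₁ − 1/a_t)] = 59.309 km/s.
First burn Δv₁ = |v_p − v₁| = 13.103 km/s.
Circular speed at r₂: v₂ = √(μ/r₂) = 21.3708 km/s.
Transfer-orbit speed at r₂: v_a = √[μ(2/r₂ − 1/a_t)] = 12.6872 km/s.
Second burn Δv₂ = |v₂ − v_a| = 8.6836 km/s.
Δv = Δv₁ + Δv₂ = 13.103 + 8.6836 = 21.79 km/s.

Δv = 21.8 km/s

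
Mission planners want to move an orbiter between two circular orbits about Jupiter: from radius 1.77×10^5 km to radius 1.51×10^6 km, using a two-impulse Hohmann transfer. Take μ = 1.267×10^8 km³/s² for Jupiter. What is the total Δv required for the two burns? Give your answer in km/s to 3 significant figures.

Transfer-ellipse semi-major axis a_t = (r₁ + r₂)/2 = (1.770×10^5 + 1.510×10^6)/2 = 8.435×10^5 km.
At r₁ the circular-orbit speed is v₁ = √(μ/r₁) = 26.755 km/s.
Transfer-orbit speed at r₁ (v² = μ(2/r − 1/a)): v_p = √[μ(2/r₁ − 1/a_t)] = 35.797 km/s.
First burn Δv₁ = |v_p − v₁| = 9.042 km/s.
Circular speed at r₂: v₂ = √(μ/r₂) = 9.160 km/s.
Transfer-orbit speed at r₂: v_a = √[μ(2/r₂ − 1/a_t)] = 4.196 km/s.
Second burn Δv₂ = |v₂ − v_a| = 4.964 km/s.
Δv = Δv₁ + Δv₂ = 9.042 + 4.964 = 14.01 km/s.

Δv = 14.0 km/s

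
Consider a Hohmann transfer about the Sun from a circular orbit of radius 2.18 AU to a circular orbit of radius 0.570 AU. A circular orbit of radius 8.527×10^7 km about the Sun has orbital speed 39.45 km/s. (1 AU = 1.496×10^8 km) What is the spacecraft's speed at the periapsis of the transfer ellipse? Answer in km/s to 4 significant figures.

From the circular-orbit relation v² = μ/r at r = 8.527×10^7 km: μ = v²r = (39.45)² × 8.527×10^7 = 1.32706×10^11 km³/s².
In km: r₁ = 2.18 × 1.496×10^8 = 3.26128×10^8 km; r₂ = 0.570 × 1.496×10^8 = 8.5272×10^7 km.
The Hohmann ellipse has a_t = (r₁ + r₂)/2 = 2.057×10^8 km.
The periapsis of the transfer ellipse is at r = 8.5272×10^7 km.
From the vis-viva equation, v = √[μ(2/r − 1/a_t)] = 49.67 km/s.

v = 49.67 km/s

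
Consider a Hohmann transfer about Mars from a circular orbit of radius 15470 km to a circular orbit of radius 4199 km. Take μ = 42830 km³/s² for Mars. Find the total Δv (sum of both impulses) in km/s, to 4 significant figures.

Δv = 1.389 km/s

Semi-major axis of the transfer orbit: a_t = (15470 + 4199)/2 = 9834.5 km.
Circular speed at r₁: v₁ = √(μ/r₁) = √(42830/15470) = 1.6639 km/s.
Transfer-orbit speed at r₁ (v² = μ(2/r − 1/a)): v_a = √[μ(2/r₁ − 1/a_t)] = 1.0872 km/s.
First burn Δv₁ = |v_a − v₁| = 0.5767 km/s.
Circular speed at r₂: v₂ = √(μ/r₂) = 3.19375 km/s.
Transfer-orbit speed at r₂: v_p = √[μ(2/r₂ − 1/a_t)] = 4.00562 km/s.
Second burn Δv₂ = |v₂ − v_p| = 0.8119 km/s.
Total Δv = Δv₁ + Δv₂ = 1.389 km/s.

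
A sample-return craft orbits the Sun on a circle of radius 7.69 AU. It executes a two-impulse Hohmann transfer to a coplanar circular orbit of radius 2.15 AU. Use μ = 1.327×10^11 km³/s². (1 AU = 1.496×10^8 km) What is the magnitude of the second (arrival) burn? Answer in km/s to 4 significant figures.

In km: r₁ = 7.69 × 1.496×10^8 = 1.150424×10^9 km; r₂ = 2.15 × 1.496×10^8 = 3.2164×10^8 km.
The Hohmann ellipse has a_t = (r₁ + r₂)/2 = 7.36032×10^8 km.
On the circular orbit at r = 3.2164×10^8 km, v_c = √(μ/r) = 20.312 km/s.
Vis-viva on the transfer ellipse at r = 3.2164×10^8 km gives v_t = √[μ(2/r − 1/a_t)] = 25.394 km/s.
Δv₂ = |v_t − v_c| = |25.394 − 20.312| = 5.082 km/s.

Δv₂ = 5.082 km/s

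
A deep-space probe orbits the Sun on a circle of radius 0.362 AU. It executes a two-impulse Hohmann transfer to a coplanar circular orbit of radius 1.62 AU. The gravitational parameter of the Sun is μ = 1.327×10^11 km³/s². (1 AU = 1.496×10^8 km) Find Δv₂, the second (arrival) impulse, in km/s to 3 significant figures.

In km: r₁ = 0.362 × 1.496×10^8 = 5.41552×10^7 km; r₂ = 1.62 × 1.496×10^8 = 2.42352×10^8 km.
The Hohmann ellipse has a_t = (r₁ + r₂)/2 = 1.482536×10^8 km.
Circular speed at r = 2.42352×10^8 km: v_c = √(μ/r) = 23.400 km/s.
Transfer-orbit speed at the same r (vis-viva, a = a_t): v_t = √[μ(2/r − 1/a_t)] = 14.143 km/s.
Δv₂ = |v_t − v_c| = |14.143 − 23.400| = 9.257 km/s.

Δv₂ = 9.26 km/s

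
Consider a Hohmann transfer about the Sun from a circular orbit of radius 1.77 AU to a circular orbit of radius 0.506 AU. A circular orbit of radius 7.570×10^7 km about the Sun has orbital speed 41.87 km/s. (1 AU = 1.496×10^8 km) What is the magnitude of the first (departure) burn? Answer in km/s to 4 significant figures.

Δv₁ = 7.459 km/s

From the circular-orbit relation v² = μ/r at r = 7.570×10^7 km: μ = v²r = (41.87)² × 7.570×10^7 = 1.32709×10^11 km³/s².
In km: r₁ = 1.77 × 1.496×10^8 = 2.64792×10^8 km; r₂ = 0.506 × 1.496×10^8 = 7.56976×10^7 km.
The Hohmann ellipse has a_t = (r₁ + r₂)/2 = 1.702448×10^8 km.
Circular speed at r = 2.64792×10^8 km: v_c = √(μ/r) = 22.387 km/s.
Transfer-orbit speed at the same r (vis-viva, a = a_t): v_t = √[μ(2/r − 1/a_t)] = 14.928 km/s.
Δv₁ = |v_t − v_c| = |14.928 − 22.387| = 7.459 km/s.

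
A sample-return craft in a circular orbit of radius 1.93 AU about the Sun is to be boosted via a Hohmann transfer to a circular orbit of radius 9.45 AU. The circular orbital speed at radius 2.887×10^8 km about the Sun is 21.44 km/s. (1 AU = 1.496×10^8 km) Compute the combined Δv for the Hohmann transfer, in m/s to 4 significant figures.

From the circular-orbit relation v² = μ/r at r = 2.887×10^8 km: μ = v²r = (21.44)² × 2.887×10^8 = 1.32708×10^11 km³/s².
In km: r₁ = 1.93 × 1.496×10^8 = 2.88728×10^8 km; r₂ = 9.45 × 1.496×10^8 = 1.41372×10^9 km.
Transfer-ellipse semi-major axis a_t = (r₁ + r₂)/2 = (2.88728×10^8 + 1.41372×10^9)/2 = 8.51224×10^8 km.
At r₁ the circular-orbit speed is v₁ = √(μ/r₁) = 21.44 km/s.
On the transfer ellipse at r₁, vis-viva gives v_p = √[μ(2/r₁ − 1/a_t)] = 27.63 km/s.
First burn Δv₁ = |v_p − v₁| = 6.190 km/s.
Circular speed at r₂: v₂ = √(μ/r₂) = 9.689 km/s.
Transfer-orbit speed at r₂: v_a = √[μ(2/r₂ − 1/a_t)] = 5.643 km/s.
Second burn Δv₂ = |v₂ − v_a| = 4.046 km/s.
Δv = Δv₁ + Δv₂ = 6.190 + 4.046 = 10.24 km/s.

Δv = 10240 m/s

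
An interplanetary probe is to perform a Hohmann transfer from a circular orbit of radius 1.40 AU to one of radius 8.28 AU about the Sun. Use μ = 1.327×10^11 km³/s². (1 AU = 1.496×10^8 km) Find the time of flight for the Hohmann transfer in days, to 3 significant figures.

t = 1940 days

In km: r₁ = 1.40 × 1.496×10^8 = 2.0944×10^8 km; r₂ = 8.28 × 1.496×10^8 = 1.238688×10^9 km.
Transfer-ellipse semi-major axis a_t = (r₁ + r₂)/2 = (2.0944×10^8 + 1.238688×10^9)/2 = 7.24064×10^8 km.
Transfer time t = π√(a_t³/μ) = π√((7.24064×10^8)³ / 1.327×10^11) = 1.680×10^8 s.
Converting: 1.680×10^8 s ÷ 86400 s/day = 1940 days.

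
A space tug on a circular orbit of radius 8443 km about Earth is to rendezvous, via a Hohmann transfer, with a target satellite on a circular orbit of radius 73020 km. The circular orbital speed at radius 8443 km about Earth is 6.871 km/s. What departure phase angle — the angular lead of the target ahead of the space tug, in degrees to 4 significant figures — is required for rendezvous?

From the circular-orbit relation v² = μ/r at r = 8443 km: μ = v²r = (6.871)² × 8443 = 3.98599×10^5 km³/s².
Semi-major axis of the transfer orbit: a_t = (8443 + 73020)/2 = 40731.5 km.
Transfer time t = π√(a_t³/μ) = 40905 s.
Target angular speed ω₂ = √(μ/r₂³) = 3.1997×10^-5 rad/s.
Angle swept by the target during transfer: ω₂·t = 1.3088 rad = 74.99°.
The space tug traverses 180° on the transfer ellipse, so the target must lead by 180° − 74.99° = 105.0°.

φ = 105.0°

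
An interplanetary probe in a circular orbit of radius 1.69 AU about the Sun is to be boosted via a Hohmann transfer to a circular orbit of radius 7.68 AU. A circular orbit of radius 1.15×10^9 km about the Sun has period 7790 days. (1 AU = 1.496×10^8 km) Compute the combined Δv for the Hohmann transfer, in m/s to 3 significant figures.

Δv = 10700 m/s

From Kepler's third law T² = 4π²r³/μ at r = 1.15×10^9 km, T = 7790 days = 7790 × 86400 s = 6.73056×10^8 s: μ = 4π²r³/T² = 1.32541×10^11 km³/s².
In km: r₁ = 1.69 × 1.496×10^8 = 2.52824×10^8 km; r₂ = 7.68 × 1.496×10^8 = 1.148928×10^9 km.
Semi-major axis of the transfer orbit: a_t = (2.52824×10^8 + 1.148928×10^9)/2 = 7.00876×10^8 km.
Circular speed at r₁: v₁ = √(μ/r₁) = √(1.32541×10^11/2.52824×10^8) = 22.896 km/s.
Transfer-orbit speed at r₁ (vis-viva equation): v_p = √[μ(2/r₁ − 1/a_t)] = 29.315 km/s.
First burn Δv₁ = |v_p − v₁| = 6.419 km/s.
Circular speed at r₂: v₂ = √(μ/r₂) = 10.741 km/s.
Transfer-orbit speed at r₂: v_a = √[μ(2/r₂ − 1/a_t)] = 6.4509 km/s.
Second burn Δv₂ = |v₂ − v_a| = 4.290 km/s.
Total Δv = Δv₁ + Δv₂ = 10.71 km/s.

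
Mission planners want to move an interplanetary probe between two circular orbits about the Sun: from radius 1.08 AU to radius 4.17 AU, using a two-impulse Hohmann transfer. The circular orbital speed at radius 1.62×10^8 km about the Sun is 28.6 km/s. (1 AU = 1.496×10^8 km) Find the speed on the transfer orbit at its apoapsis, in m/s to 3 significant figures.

v = 9350 m/s

From the circular-orbit relation v² = μ/r at r = 1.62×10^8 km: μ = v²r = (28.6)² × 1.62×10^8 = 1.32510×10^11 km³/s².
In km: r₁ = 1.08 × 1.496×10^8 = 1.61568×10^8 km; r₂ = 4.17 × 1.496×10^8 = 6.23832×10^8 km.
Transfer-ellipse semi-major axis a_t = (r₁ + r₂)/2 = (1.61568×10^8 + 6.23832×10^8)/2 = 3.927×10^8 km.
The apoapsis of the transfer ellipse is at r = 6.23832×10^8 km.
From the vis-viva equation, v = √[μ(2/r − 1/a_t)] = 9.348 km/s.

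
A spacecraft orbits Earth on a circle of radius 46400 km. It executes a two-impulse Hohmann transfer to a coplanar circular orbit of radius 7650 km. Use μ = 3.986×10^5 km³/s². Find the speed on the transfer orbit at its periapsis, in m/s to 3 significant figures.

v = 9460 m/s

Semi-major axis of the transfer orbit: a_t = (46400 + 7650)/2 = 27025 km.
The periapsis of the transfer ellipse is at r = 7650 km.
Applying v² = μ(2/r − 1/a_t): v = 9.458 km/s.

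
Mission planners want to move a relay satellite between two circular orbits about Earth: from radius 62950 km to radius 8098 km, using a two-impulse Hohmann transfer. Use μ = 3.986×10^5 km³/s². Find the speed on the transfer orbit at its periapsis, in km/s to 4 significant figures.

v = 9.339 km/s

Transfer-ellipse semi-major axis a_t = (r₁ + r₂)/2 = (62950 + 8098)/2 = 35524 km.
At periapsis, r = 8098 km.
Applying v² = μ(2/r − 1/a_t): v = 9.339 km/s.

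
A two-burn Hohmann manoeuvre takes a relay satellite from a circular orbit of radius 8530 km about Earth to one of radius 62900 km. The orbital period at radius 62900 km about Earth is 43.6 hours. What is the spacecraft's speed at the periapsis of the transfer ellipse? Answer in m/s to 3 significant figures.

From Kepler's third law T² = 4π²r³/μ at r = 62900 km, T = 43.6 hours = 43.6 × 3600 s = 1.5696×10^5 s: μ = 4π²r³/T² = 3.98780×10^5 km³/s².
The Hohmann ellipse has a_t = (r₁ + r₂)/2 = 35715 km.
The periapsis of the transfer ellipse is at r = 8530 km.
From the vis-viva equation, v = √[μ(2/r − 1/a_t)] = 9.074 km/s.

v = 9070 m/s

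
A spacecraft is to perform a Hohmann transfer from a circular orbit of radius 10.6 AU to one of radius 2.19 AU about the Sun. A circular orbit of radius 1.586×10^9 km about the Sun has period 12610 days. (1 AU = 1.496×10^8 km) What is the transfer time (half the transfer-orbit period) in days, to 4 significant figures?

From Kepler's third law T² = 4π²r³/μ at r = 1.586×10^9 km, T = 12610 days = 12610 × 86400 s = 1.089504×10^9 s: μ = 4π²r³/T² = 1.32682×10^11 km³/s².
In km: r₁ = 10.6 × 1.496×10^8 = 1.58576×10^9 km; r₂ = 2.19 × 1.496×10^8 = 3.27624×10^8 km.
Transfer-ellipse semi-major axis a_t = (r₁ + r₂)/2 = (1.58576×10^9 + 3.27624×10^8)/2 = 9.56692×10^8 km.
By Kepler's third law the transfer-orbit period is T = 2π√(a_t³/μ), so t = T/2 = 2.552×10^8 s.
Converting: 2.552×10^8 s ÷ 86400 s/day = 2954 days.

t = 2954 days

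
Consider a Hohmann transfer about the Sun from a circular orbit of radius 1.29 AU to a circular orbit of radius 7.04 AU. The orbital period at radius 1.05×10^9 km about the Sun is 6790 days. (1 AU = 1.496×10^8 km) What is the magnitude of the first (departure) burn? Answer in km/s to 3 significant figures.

Δv₁ = 7.87 km/s

From Kepler's third law T² = 4π²r³/μ at r = 1.05×10^9 km, T = 6790 days = 6790 × 86400 s = 5.86656×10^8 s: μ = 4π²r³/T² = 1.32789×10^11 km³/s².
In km: r₁ = 1.29 × 1.496×10^8 = 1.92984×10^8 km; r₂ = 7.04 × 1.496×10^8 = 1.053184×10^9 km.
The Hohmann ellipse has a_t = (r₁ + r₂)/2 = 6.23084×10^8 km.
On the circular orbit at r = 1.92984×10^8 km, v_c = √(μ/r) = 26.231 km/s.
Transfer-orbit speed at the same r (vis-viva, a = a_t): v_t = √[μ(2/r − 1/a_t)] = 34.103 km/s.
Δv₁ = |v_t − v_c| = |34.103 − 26.231| = 7.872 km/s.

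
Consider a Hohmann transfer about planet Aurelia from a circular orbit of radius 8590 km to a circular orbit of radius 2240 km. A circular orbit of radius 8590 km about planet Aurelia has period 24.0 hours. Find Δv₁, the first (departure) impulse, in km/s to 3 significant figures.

Δv₁ = 0.223 km/s

From Kepler's third law T² = 4π²r³/μ at r = 8590 km, T = 24.0 hours = 24.0 × 3600 s = 86400 s: μ = 4π²r³/T² = 3352.06 km³/s².
The Hohmann ellipse has a_t = (r₁ + r₂)/2 = 5415 km.
On the circular orbit at r = 8590 km, v_c = √(μ/r) = 0.6247 km/s.
Vis-viva on the transfer ellipse at r = 8590 km gives v_t = √[μ(2/r − 1/a_t)] = 0.4018 km/s.
Δv₁ = |v_t − v_c| = |0.4018 − 0.6247| = 0.2229 km/s.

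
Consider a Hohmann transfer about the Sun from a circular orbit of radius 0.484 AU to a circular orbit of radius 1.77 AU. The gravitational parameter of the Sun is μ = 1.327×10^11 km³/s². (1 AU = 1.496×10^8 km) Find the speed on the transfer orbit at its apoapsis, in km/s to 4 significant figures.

v = 14.67 km/s

In km: r₁ = 0.484 × 1.496×10^8 = 7.24064×10^7 km; r₂ = 1.77 × 1.496×10^8 = 2.64792×10^8 km.
Transfer-ellipse semi-major axis a_t = (r₁ + r₂)/2 = (7.24064×10^7 + 2.64792×10^8)/2 = 1.685992×10^8 km.
The apoapsis of the transfer ellipse is at r = 2.64792×10^8 km.
From the vis-viva equation, v = √[μ(2/r − 1/a_t)] = 14.67 km/s.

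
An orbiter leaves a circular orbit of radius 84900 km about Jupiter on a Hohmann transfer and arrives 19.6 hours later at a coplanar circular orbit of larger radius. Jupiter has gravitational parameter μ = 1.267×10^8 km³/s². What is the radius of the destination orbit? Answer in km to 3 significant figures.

Transfer time t = 19.6 hours = 70560 s, and t = π√(a_t³/μ).
So a_t = (μ t²/π²)^(1/3) = (1.267×10^8 × (70560)² / π²)^(1/3) = 3.9982×10^5 km.
Since a_t = (r₁ + r₂)/2, r₂ = 2a_t − r₁ = 2×3.9982×10^5 − 84900 = 7.1474×10^5 km.

r₂ = 7.15×10^5 km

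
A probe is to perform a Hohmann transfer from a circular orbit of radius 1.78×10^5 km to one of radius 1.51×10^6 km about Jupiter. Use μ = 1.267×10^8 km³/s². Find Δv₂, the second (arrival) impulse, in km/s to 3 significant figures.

Δv₂ = 4.95 km/s

The Hohmann ellipse has a_t = (r₁ + r₂)/2 = 8.440×10^5 km.
On the circular orbit at r = 1.510×10^6 km, v_c = √(μ/r) = 9.160 km/s.
Vis-viva on the transfer ellipse at r = 1.510×10^6 km gives v_t = √[μ(2/r − 1/a_t)] = 4.207 km/s.
Δv₂ = |v_t − v_c| = |4.207 − 9.160| = 4.953 km/s.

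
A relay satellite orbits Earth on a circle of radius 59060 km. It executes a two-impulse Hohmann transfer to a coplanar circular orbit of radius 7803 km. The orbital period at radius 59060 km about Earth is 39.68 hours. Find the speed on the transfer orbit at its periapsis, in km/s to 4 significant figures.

From Kepler's third law T² = 4π²r³/μ at r = 59060 km, T = 39.68 hours = 39.68 × 3600 s = 1.42848×10^5 s: μ = 4π²r³/T² = 3.98558×10^5 km³/s².
Transfer-ellipse semi-major axis a_t = (r₁ + r₂)/2 = (59060 + 7803)/2 = 33431.5 km.
At periapsis, r = 7803 km.
Vis-viva: v = √[μ(2/r − 1/a_t)] = √[3.98558×10^5 × (2/7803 − 1/33431.5)] = 9.499 km/s.

v = 9.499 km/s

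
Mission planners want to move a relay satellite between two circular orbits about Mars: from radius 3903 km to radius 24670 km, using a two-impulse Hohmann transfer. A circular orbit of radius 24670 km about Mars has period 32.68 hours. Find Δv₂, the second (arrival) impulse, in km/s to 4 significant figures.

Δv₂ = 0.6289 km/s

From Kepler's third law T² = 4π²r³/μ at r = 24670 km, T = 32.68 hours = 32.68 × 3600 s = 1.17648×10^5 s: μ = 4π²r³/T² = 42825.1 km³/s².
Semi-major axis of the transfer orbit: a_t = (3903 + 24670)/2 = 14286.5 km.
On the circular orbit at r = 24670 km, v_c = √(μ/r) = 1.31754 km/s.
Vis-viva on the transfer ellipse at r = 24670 km gives v_t = √[μ(2/r − 1/a_t)] = 0.688654 km/s.
Δv₂ = |v_t − v_c| = |0.688654 − 1.31754| = 0.6289 km/s.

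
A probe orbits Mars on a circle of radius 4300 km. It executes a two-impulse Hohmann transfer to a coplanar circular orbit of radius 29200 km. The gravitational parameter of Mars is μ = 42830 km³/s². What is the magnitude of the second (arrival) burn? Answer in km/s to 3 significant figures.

Δv₂ = 0.597 km/s

Transfer-ellipse semi-major axis a_t = (r₁ + r₂)/2 = (4300 + 29200)/2 = 16750 km.
On the circular orbit at r = 29200 km, v_c = √(μ/r) = 1.2111 km/s.
Vis-viva on the transfer ellipse at r = 29200 km gives v_t = √[μ(2/r − 1/a_t)] = 0.61363 km/s.
Δv₂ = |v_t − v_c| = |0.61363 − 1.2111| = 0.5975 km/s.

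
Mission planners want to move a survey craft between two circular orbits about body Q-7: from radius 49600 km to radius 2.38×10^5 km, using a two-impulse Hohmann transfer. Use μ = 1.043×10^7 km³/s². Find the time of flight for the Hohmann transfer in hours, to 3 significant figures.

t = 14.7 hours

Transfer-ellipse semi-major axis a_t = (r₁ + r₂)/2 = (49600 + 2.380×10^5)/2 = 1.438×10^5 km.
Transfer time t = π√(a_t³/μ) = π√((1.438×10^5)³ / 1.043×10^7) = 53050 s.
Converting: 53050 s ÷ 3600 s/hour = 14.7 hours.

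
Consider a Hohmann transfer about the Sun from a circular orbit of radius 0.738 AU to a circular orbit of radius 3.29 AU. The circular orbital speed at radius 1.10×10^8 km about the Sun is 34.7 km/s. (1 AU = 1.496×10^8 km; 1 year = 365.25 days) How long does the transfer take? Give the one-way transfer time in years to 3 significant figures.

t = 1.43 years

From the circular-orbit relation v² = μ/r at r = 1.10×10^8 km: μ = v²r = (34.7)² × 1.10×10^8 = 1.32450×10^11 km³/s².
In km: r₁ = 0.738 × 1.496×10^8 = 1.104048×10^8 km; r₂ = 3.29 × 1.496×10^8 = 4.92184×10^8 km.
Semi-major axis of the transfer orbit: a_t = (1.104048×10^8 + 4.92184×10^8)/2 = 3.012944×10^8 km.
Half the transfer-orbit period gives t = π√(a_t³/μ) = 4.515×10^7 s.
Converting: 4.515×10^7 s ÷ 3.15576×10^7 s/year (365.25 × 86400) = 1.43 years.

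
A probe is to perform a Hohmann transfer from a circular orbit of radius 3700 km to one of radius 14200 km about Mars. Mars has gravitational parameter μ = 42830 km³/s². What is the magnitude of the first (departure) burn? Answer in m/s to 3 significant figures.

Δv₁ = 883 m/s

Semi-major axis of the transfer orbit: a_t = (3700 + 14200)/2 = 8950 km.
Circular speed at r = 3700 km: v_c = √(μ/r) = 3.4023 km/s.
Vis-viva on the transfer ellipse at r = 3700 km gives v_t = √[μ(2/r − 1/a_t)] = 4.2855 km/s.
Δv₁ = |v_t − v_c| = |4.2855 − 3.4023| = 0.8832 km/s.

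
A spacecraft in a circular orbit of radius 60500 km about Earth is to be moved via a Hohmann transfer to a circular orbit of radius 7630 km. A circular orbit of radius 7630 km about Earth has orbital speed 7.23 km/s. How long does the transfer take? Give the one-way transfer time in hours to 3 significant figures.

From the circular-orbit relation v² = μ/r at r = 7630 km: μ = v²r = (7.23)² × 7630 = 3.98842×10^5 km³/s².
Semi-major axis of the transfer orbit: a_t = (60500 + 7630)/2 = 34065 km.
By Kepler's third law the transfer-orbit period is T = 2π√(a_t³/μ), so t = T/2 = 31280 s.
Converting: 31280 s ÷ 3600 s/hour = 8.69 hours.

t = 8.69 hours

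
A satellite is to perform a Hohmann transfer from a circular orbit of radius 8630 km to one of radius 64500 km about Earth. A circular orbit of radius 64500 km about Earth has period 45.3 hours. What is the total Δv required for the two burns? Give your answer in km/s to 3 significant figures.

From Kepler's third law T² = 4π²r³/μ at r = 64500 km, T = 45.3 hours = 45.3 × 3600 s = 1.6308×10^5 s: μ = 4π²r³/T² = 3.98325×10^5 km³/s².
Transfer-ellipse semi-major axis a_t = (r₁ + r₂)/2 = (8630 + 64500)/2 = 36565 km.
Circular speed at r₁: v₁ = √(μ/r₁) = √(3.98325×10^5/8630) = 6.794 km/s.
On the transfer ellipse at r₁, v² = μ(2/r − 1/a) gives v_p = √[μ(2/r₁ − 1/a_t)] = 9.023 km/s.
First burn Δv₁ = |v_p − v₁| = 2.229 km/s.
At r₂, v₂ = √(μ/r₂) = 2.485 km/s.
Transfer-orbit speed at r₂: v_a = √[μ(2/r₂ − 1/a_t)] = 1.207 km/s.
Second burn Δv₂ = |v₂ − v_a| = 1.278 km/s.
Total Δv = Δv₁ + Δv₂ = 3.507 km/s.

Δv = 3.51 km/s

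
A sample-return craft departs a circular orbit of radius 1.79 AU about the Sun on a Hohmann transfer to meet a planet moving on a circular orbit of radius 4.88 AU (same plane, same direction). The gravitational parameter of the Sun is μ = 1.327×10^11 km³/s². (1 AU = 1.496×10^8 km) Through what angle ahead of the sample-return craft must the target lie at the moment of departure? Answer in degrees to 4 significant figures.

In km: r₁ = 1.79 × 1.496×10^8 = 2.67784×10^8 km; r₂ = 4.88 × 1.496×10^8 = 7.30048×10^8 km.
The Hohmann ellipse has a_t = (r₁ + r₂)/2 = 4.98916×10^8 km.
The half-period of the transfer ellipse is t = π√(a_t³/μ) = 9.6107×10^7 s.
Target angular speed ω₂ = √(μ/r₂³) = 1.8468×10^-8 rad/s.
Angle swept by the target during transfer: ω₂·t = 1.7749 rad = 101.69°.
The sample-return craft traverses 180° on the transfer ellipse, so the target must lead by 180° − 101.69° = 78.31°.

φ = 78.31°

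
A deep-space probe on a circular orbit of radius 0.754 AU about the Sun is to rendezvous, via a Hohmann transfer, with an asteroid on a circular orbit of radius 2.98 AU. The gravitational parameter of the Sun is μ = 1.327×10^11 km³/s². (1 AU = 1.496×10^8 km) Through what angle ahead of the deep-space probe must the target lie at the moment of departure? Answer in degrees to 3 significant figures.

In km: r₁ = 0.754 × 1.496×10^8 = 1.127984×10^8 km; r₂ = 2.98 × 1.496×10^8 = 4.45808×10^8 km.
Semi-major axis of the transfer orbit: a_t = (1.127984×10^8 + 4.45808×10^8)/2 = 2.793032×10^8 km.
The half-period of the transfer ellipse is t = π√(a_t³/μ) = 4.0256×10^7 s.
The target's mean motion on its circular orbit is ω₂ = √(μ/r₂³) = 3.8700×10^-8 rad/s.
Angle swept by the target during transfer: ω₂·t = 1.5579 rad = 89.26°.
The deep-space probe traverses 180° on the transfer ellipse, so the target must lead by 180° − 89.26° = 90.7°.

φ = 90.7°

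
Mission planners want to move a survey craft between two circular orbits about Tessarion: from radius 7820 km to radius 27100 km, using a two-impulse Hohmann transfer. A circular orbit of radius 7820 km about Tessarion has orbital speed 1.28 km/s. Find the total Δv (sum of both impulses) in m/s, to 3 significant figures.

Δv = 542 m/s

From the circular-orbit relation v² = μ/r at r = 7820 km: μ = v²r = (1.28)² × 7820 = 12812.3 km³/s².
Transfer-ellipse semi-major axis a_t = (r₁ + r₂)/2 = (7820 + 27100)/2 = 17460 km.
Circular speed at r₁: v₁ = √(μ/r₁) = √(12812.3/7820) = 1.2800 km/s.
On the transfer ellipse at r₁, vis-viva equation gives v_p = √[μ(2/r₁ − 1/a_t)] = 1.5947 km/s.
First burn Δv₁ = |v_p − v₁| = 0.3147 km/s.
At r₂, v₂ = √(μ/r₂) = 0.6876 km/s.
Transfer-orbit speed at r₂: v_a = √[μ(2/r₂ − 1/a_t)] = 0.4602 km/s.
Second burn Δv₂ = |v₂ − v_a| = 0.2274 km/s.
Δv = Δv₁ + Δv₂ = 0.3147 + 0.2274 = 0.5421 km/s.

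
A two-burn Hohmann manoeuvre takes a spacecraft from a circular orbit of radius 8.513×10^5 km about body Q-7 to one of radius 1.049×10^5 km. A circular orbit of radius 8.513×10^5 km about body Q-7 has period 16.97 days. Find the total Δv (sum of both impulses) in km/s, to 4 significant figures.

Δv = 5.414 km/s

From Kepler's third law T² = 4π²r³/μ at r = 8.513×10^5 km, T = 16.97 days = 16.97 × 86400 s = 1.466208×10^6 s: μ = 4π²r³/T² = 1.13296×10^7 km³/s².
Semi-major axis of the transfer orbit: a_t = (8.513×10^5 + 1.049×10^5)/2 = 4.781×10^5 km.
At r₁ the circular-orbit speed is v₁ = √(μ/r₁) = 3.648 km/s.
On the transfer ellipse at r₁, v² = μ(2/r − 1/a) gives v_a = √[μ(2/r₁ − 1/a_t)] = 1.709 km/s.
First burn Δv₁ = |v_a − v₁| = 1.939 km/s.
At r₂, v₂ = √(μ/r₂) = 10.393 km/s.
Transfer-orbit speed at r₂: v_p = √[μ(2/r₂ − 1/a_t)] = 13.868 km/s.
Second burn Δv₂ = |v₂ − v_p| = 3.475 km/s.
Δv = Δv₁ + Δv₂ = 1.939 + 3.475 = 5.414 km/s.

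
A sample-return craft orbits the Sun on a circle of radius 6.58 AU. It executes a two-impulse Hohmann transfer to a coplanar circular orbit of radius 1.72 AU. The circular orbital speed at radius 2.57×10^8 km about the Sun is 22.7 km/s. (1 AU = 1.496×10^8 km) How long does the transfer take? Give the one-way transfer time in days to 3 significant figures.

From the circular-orbit relation v² = μ/r at r = 2.57×10^8 km: μ = v²r = (22.7)² × 2.57×10^8 = 1.32430×10^11 km³/s².
In km: r₁ = 6.58 × 1.496×10^8 = 9.84368×10^8 km; r₂ = 1.72 × 1.496×10^8 = 2.57312×10^8 km.
Transfer-ellipse semi-major axis a_t = (r₁ + r₂)/2 = (9.84368×10^8 + 2.57312×10^8)/2 = 6.2084×10^8 km.
By Kepler's third law the transfer-orbit period is T = 2π√(a_t³/μ), so t = T/2 = 1.335×10^8 s.
Converting: 1.335×10^8 s ÷ 86400 s/day = 1550 days.

t = 1550 days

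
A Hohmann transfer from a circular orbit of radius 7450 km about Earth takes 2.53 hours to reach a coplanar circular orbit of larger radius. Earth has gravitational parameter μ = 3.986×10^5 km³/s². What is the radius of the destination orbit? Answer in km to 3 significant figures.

r₂ = 22500 km

Transfer time t = 2.53 hours = 9108 s, and t = π√(a_t³/μ).
So a_t = (μ t²/π²)^(1/3) = (3.986×10^5 × (9108)² / π²)^(1/3) = 14963 km.
Since a_t = (r₁ + r₂)/2, r₂ = 2a_t − r₁ = 2×14963 − 7450 = 22476 km.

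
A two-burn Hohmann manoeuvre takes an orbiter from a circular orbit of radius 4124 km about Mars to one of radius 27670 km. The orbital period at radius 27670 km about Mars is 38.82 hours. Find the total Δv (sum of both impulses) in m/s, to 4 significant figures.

Δv = 1639 m/s

From Kepler's third law T² = 4π²r³/μ at r = 27670 km, T = 38.82 hours = 38.82 × 3600 s = 1.39752×10^5 s: μ = 4π²r³/T² = 42822.4 km³/s².
The Hohmann ellipse has a_t = (r₁ + r₂)/2 = 15897 km.
At r₁ the circular-orbit speed is v₁ = √(μ/r₁) = 3.222 km/s.
On the transfer ellipse at r₁, vis-viva equation gives v_p = √[μ(2/r₁ − 1/a_t)] = 4.251 km/s.
First burn Δv₁ = |v_p − v₁| = 1.029 km/s.
Circular speed at r₂: v₂ = √(μ/r₂) = 1.244 km/s.
Transfer-orbit speed at r₂: v_a = √[μ(2/r₂ − 1/a_t)] = 0.6336 km/s.
Second burn Δv₂ = |v₂ − v_a| = 0.6104 km/s.
Δv = Δv₁ + Δv₂ = 1.029 + 0.6104 = 1.639 km/s.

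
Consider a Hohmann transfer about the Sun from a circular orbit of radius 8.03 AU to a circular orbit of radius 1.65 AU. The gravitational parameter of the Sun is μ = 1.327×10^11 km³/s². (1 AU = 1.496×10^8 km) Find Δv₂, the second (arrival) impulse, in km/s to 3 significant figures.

Δv₂ = 6.68 km/s

In km: r₁ = 8.03 × 1.496×10^8 = 1.201288×10^9 km; r₂ = 1.65 × 1.496×10^8 = 2.4684×10^8 km.
The Hohmann ellipse has a_t = (r₁ + r₂)/2 = 7.24064×10^8 km.
Circular speed at r = 2.4684×10^8 km: v_c = √(μ/r) = 23.186 km/s.
Vis-viva on the transfer ellipse at r = 2.4684×10^8 km gives v_t = √[μ(2/r − 1/a_t)] = 29.865 km/s.
Δv₂ = |v_t − v_c| = |29.865 − 23.186| = 6.679 km/s.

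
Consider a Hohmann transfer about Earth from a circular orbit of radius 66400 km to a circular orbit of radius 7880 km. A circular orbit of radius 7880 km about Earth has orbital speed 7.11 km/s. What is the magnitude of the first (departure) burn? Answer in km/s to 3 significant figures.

From the circular-orbit relation v² = μ/r at r = 7880 km: μ = v²r = (7.11)² × 7880 = 3.98351×10^5 km³/s².
Semi-major axis of the transfer orbit: a_t = (66400 + 7880)/2 = 37140 km.
On the circular orbit at r = 66400 km, v_c = √(μ/r) = 2.449 km/s.
Transfer-orbit speed at the same r (vis-viva, a = a_t): v_t = √[μ(2/r − 1/a_t)] = 1.128 km/s.
Δv₁ = |v_t − v_c| = |1.128 − 2.449| = 1.321 km/s.

Δv₁ = 1.32 km/s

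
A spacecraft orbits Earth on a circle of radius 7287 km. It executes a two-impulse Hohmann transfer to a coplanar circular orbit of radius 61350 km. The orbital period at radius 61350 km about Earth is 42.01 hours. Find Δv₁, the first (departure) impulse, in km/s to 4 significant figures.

From Kepler's third law T² = 4π²r³/μ at r = 61350 km, T = 42.01 hours = 42.01 × 3600 s = 1.51236×10^5 s: μ = 4π²r³/T² = 3.98559×10^5 km³/s².
Semi-major axis of the transfer orbit: a_t = (7287 + 61350)/2 = 34318.5 km.
Circular speed at r = 7287 km: v_c = √(μ/r) = 7.3956 km/s.
Vis-viva on the transfer ellipse at r = 7287 km gives v_t = √[μ(2/r − 1/a_t)] = 9.8882 km/s.
Δv₁ = |v_t − v_c| = |9.8882 − 7.3956| = 2.493 km/s.

Δv₁ = 2.493 km/s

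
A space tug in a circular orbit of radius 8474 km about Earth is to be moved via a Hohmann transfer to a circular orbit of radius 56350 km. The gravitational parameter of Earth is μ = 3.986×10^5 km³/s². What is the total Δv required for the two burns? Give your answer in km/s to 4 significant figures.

Transfer-ellipse semi-major axis a_t = (r₁ + r₂)/2 = (8474 + 56350)/2 = 32412 km.
At r₁ the circular-orbit speed is v₁ = √(μ/r₁) = 6.8584 km/s.
On the transfer ellipse at r₁, vis-viva equation gives v_p = √[μ(2/r₁ − 1/a_t)] = 9.0431 km/s.
First burn Δv₁ = |v_p − v₁| = 2.1847 km/s.
At r₂, v₂ = √(μ/r₂) = 2.6596 km/s.
Transfer-orbit speed at r₂: v_a = √[μ(2/r₂ − 1/a_t)] = 1.3599 km/s.
Second burn Δv₂ = |v₂ − v_a| = 1.2997 km/s.
Total Δv = Δv₁ + Δv₂ = 3.484 km/s.

Δv = 3.484 km/s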